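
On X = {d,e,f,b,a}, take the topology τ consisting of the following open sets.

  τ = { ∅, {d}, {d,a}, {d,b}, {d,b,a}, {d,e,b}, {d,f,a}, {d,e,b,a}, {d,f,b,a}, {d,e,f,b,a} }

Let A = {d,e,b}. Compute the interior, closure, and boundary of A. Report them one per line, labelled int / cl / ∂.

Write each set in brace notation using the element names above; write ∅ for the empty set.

int(A) = {d,e,b}
cl(A)  = {d,e,f,b,a}
∂A     = {f,a}

opens ⊆ A: ∅, {d}, {d,b}, {d,e,b}; union → int = {d,e,b}
complement {f,a}; its interior ∅; cl(A) = X∖∅ = {d,e,f,b,a}
boundary = {d,e,f,b,a} ∖ {d,e,b} = {f,a}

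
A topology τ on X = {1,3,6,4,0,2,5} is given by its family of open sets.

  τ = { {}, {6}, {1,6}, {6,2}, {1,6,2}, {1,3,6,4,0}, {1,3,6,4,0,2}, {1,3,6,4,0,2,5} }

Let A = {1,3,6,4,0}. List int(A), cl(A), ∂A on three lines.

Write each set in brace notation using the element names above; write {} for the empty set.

open subsets of A: {}, {6}, {1,6}, {1,3,6,4,0}; so int(A) = {1,3,6,4,0}
closure: X∖int(X∖A) = X∖{} = {1,3,6,4,0,2,5}
∂A = {1,3,6,4,0,2,5} minus {1,3,6,4,0} = {2,5}

int(A) = {1,3,6,4,0}
cl(A)  = {1,3,6,4,0,2,5}
∂A     = {2,5}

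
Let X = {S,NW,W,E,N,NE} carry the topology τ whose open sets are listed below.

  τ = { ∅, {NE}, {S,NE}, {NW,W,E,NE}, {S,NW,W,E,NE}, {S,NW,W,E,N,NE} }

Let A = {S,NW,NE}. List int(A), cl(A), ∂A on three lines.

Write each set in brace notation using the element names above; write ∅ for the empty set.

open subsets of A: ∅, {NE}, {S,NE}; so int(A) = {S,NE}
closure: X∖int(X∖A) = X∖∅ = {S,NW,W,E,N,NE}
∂A = {S,NW,W,E,N,NE} minus {S,NE} = {NW,W,E,N}

int(A) = {S,NE}
cl(A)  = {S,NW,W,E,N,NE}
∂A     = {NW,W,E,N}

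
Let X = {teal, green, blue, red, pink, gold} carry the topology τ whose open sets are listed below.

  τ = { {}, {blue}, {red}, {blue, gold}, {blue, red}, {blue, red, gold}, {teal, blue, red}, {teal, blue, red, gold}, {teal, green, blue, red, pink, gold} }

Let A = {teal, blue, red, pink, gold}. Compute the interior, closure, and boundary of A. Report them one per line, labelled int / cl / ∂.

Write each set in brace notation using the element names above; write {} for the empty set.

int(A) = {teal, blue, red, gold}
cl(A)  = {teal, green, blue, red, pink, gold}
∂A     = {green, pink}

U open, U⊆A: {}, {red}, {blue}, {blue, gold}, {blue, red}, {teal, blue, red}, {blue, red, gold}, {teal, blue, red, gold}. int(A) = ⋃ = {teal, blue, red, gold}
X∖A={green}, int(X∖A)={}, hence cl(A)={teal, green, blue, red, pink, gold}
∂A: remove int from cl → {green, pink}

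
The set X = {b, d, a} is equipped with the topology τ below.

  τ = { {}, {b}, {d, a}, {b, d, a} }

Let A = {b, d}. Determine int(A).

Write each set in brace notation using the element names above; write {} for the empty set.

opens ⊆ A: {}, {b}; union → int = {b}

{b}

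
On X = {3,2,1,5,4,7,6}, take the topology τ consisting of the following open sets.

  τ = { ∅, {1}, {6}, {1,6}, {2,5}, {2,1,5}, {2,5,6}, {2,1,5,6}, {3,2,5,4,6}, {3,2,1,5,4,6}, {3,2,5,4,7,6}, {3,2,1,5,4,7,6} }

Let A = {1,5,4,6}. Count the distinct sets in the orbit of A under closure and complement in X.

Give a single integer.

closure: X∖int(X∖A) = X∖∅ = {3,2,1,5,4,7,6}
Let k=closure and c=complement:
  1. A     = {1,5,4,6}
  2. kA    = {3,2,1,5,4,7,6}
  3. cA    = {3,2,7}
  4. ckA   = ∅
  5. kcA   = {3,2,5,4,7}
  6. ckcA  = {1,6}
  7. kckcA = {3,1,4,7,6}
  8. ckckcA = {2,5}
— saturated at 8

8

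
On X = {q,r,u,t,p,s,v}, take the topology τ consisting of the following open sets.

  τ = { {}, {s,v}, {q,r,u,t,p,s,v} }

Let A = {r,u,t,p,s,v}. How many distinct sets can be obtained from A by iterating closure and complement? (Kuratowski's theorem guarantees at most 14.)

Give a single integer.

closure: X∖int(X∖A) = X∖{} = {q,r,u,t,p,s,v}
Let k=closure and c=complement:
  1. A     = {r,u,t,p,s,v}
  2. kA    = {q,r,u,t,p,s,v}
  3. cA    = {q}
  4. ckA   = {}
  5. kcA   = {q,r,u,t,p}
  6. ckcA  = {s,v}
— saturated at 6

6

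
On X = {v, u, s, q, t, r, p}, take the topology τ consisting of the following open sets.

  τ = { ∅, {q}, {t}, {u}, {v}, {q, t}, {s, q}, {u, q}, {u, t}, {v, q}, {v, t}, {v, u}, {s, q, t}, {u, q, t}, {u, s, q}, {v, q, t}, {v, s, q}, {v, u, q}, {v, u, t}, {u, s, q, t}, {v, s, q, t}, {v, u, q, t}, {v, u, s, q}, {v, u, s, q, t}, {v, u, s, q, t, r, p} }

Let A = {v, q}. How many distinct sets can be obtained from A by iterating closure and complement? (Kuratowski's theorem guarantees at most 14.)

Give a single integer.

cl via duality: int({u, s, t, r, p}) = {u, t}, so X∖{u, t} = {v, s, q, r, p}
Write k for closure, c for complement:
  1. A     = {v, q}
  2. kA    = {v, s, q, r, p}
  3. cA    = {u, s, t, r, p}
  4. ckA   = {u, t}
  5. kckA  = {u, t, r, p}
  6. ckckA = {v, s, q}
applying k or c yields no new set

6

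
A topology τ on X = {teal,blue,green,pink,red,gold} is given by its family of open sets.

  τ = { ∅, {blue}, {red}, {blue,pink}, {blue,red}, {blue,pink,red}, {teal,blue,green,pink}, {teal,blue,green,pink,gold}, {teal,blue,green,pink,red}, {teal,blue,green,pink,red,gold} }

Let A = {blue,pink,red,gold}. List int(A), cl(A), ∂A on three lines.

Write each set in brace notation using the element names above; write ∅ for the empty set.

int(A) = {blue,pink,red}
cl(A)  = {teal,blue,green,pink,red,gold}
∂A     = {teal,green,gold}

interior: largest open inside A is {blue,pink,red} (from ∅, {red}, {blue}, {blue,pink}, {blue,red}, {blue,pink,red})
cl via duality: int({teal,green}) = ∅, so X∖∅ = {teal,blue,green,pink,red,gold}
cl∖int = {teal,green,gold}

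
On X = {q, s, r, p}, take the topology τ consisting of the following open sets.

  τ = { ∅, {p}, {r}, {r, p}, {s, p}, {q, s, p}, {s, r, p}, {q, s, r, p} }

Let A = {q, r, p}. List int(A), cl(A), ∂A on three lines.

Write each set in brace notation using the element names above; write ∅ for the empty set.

opens ⊆ A: ∅, {r}, {p}, {r, p}; union → int = {r, p}
complement {s}; its interior ∅; cl(A) = X∖∅ = {q, s, r, p}
boundary = {q, s, r, p} ∖ {r, p} = {q, s}

int(A) = {r, p}
cl(A)  = {q, s, r, p}
∂A     = {q, s}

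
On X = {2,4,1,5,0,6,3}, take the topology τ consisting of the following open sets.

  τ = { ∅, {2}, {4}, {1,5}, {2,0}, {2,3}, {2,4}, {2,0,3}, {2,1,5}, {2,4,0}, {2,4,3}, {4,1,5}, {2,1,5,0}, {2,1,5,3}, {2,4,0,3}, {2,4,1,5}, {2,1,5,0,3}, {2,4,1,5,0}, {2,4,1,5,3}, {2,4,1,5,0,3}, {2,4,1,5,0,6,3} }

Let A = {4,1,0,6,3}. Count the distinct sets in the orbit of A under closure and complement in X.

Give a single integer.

closure: X∖int(X∖A) = X∖{2} = {4,1,5,0,6,3}
Let k=closure and c=complement:
  1. A     = {4,1,0,6,3}
  2. kA    = {4,1,5,0,6,3}
  3. cA    = {2,5}
  4. ckA   = {2}
  5. kcA   = {2,1,5,0,6,3}
  6. kckA  = {2,0,6,3}
  7. ckcA  = {4}
  8. ckckA = {4,1,5}
  9. kckcA = {4,6}
  10. kckckA = {4,1,5,6}
  11. ckckcA = {2,1,5,0,3}
  12. ckckckA = {2,0,3}
— saturated at 12

12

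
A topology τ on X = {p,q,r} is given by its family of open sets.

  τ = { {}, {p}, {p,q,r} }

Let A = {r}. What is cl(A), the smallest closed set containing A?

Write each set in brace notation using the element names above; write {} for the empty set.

closure: X∖int(X∖A) = X∖{p} = {q,r}

{q,r}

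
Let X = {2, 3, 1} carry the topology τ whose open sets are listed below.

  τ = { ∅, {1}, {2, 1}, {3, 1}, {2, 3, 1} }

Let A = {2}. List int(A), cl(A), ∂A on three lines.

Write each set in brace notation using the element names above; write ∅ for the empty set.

opens ⊆ A: ∅; union → int = ∅
complement {3, 1}; its interior {3, 1}; cl(A) = X∖{3, 1} = {2}
boundary = {2} ∖ ∅ = {2}

int(A) = ∅
cl(A)  = {2}
∂A     = {2}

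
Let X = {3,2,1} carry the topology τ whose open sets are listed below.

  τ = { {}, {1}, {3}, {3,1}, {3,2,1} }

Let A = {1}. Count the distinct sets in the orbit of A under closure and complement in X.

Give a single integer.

X∖A={3,2}, int(X∖A)={3}, hence cl(A)={2,1}
Orbit (k=closure, c=complement):
  1. A     = {1}
  2. kA    = {2,1}
  3. cA    = {3,2}
  4. ckA   = {3}
(closed under both — stop)

4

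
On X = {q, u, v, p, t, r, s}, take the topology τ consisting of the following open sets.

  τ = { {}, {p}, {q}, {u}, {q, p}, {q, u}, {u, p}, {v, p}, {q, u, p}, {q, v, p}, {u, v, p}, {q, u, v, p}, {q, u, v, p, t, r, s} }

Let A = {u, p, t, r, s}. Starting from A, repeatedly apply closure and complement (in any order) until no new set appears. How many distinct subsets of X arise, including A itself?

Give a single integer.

closure: X∖int(X∖A) = X∖{q} = {u, v, p, t, r, s}
Let k=closure and c=complement:
  1. A     = {u, p, t, r, s}
  2. kA    = {u, v, p, t, r, s}
  3. cA    = {q, v}
  4. ckA   = {q}
  5. kcA   = {q, v, t, r, s}
  6. kckA  = {q, t, r, s}
  7. ckcA  = {u, p}
  8. ckckA = {u, v, p}
— saturated at 8

8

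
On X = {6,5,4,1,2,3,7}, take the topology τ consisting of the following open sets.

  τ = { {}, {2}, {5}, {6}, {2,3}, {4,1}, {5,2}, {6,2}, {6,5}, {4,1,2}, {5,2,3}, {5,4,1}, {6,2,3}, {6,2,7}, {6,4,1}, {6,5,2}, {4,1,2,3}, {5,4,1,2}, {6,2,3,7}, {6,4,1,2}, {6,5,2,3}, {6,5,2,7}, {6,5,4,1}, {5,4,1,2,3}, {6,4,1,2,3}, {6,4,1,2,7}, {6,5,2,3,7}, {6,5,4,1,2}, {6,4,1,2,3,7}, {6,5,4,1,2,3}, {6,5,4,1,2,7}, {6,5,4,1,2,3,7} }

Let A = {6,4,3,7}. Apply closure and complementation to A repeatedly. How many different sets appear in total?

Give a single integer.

12

X∖A={5,1,2}, int(X∖A)={5,2}, hence cl(A)={6,4,1,3,7}
Orbit (k=closure, c=complement):
  1. A     = {6,4,3,7}
  2. kA    = {6,4,1,3,7}
  3. cA    = {5,1,2}
  4. ckA   = {5,2}
  5. kcA   = {5,4,1,2,3,7}
  6. kckA  = {5,2,3,7}
  7. ckcA  = {6}
  8. ckckA = {6,4,1}
  9. kckcA = {6,7}
  10. kckckA = {6,4,1,7}
  11. ckckcA = {5,4,1,2,3}
  12. ckckckA = {5,2,3}
(closed under both — stop)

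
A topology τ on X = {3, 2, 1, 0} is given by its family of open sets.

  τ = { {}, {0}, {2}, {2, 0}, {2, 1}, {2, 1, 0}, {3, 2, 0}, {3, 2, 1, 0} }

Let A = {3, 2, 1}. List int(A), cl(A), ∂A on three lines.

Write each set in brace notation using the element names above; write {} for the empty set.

int(A) = {2, 1}
cl(A)  = {3, 2, 1}
∂A     = {3}

U open, U⊆A: {}, {2}, {2, 1}. int(A) = ⋃ = {2, 1}
X∖A={0}, int(X∖A)={0}, hence cl(A)={3, 2, 1}
∂A: remove int from cl → {3}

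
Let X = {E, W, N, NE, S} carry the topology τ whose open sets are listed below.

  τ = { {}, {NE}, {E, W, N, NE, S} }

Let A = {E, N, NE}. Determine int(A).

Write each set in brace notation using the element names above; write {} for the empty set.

{NE}

U open, U⊆A: {}, {NE}. int(A) = ⋃ = {NE}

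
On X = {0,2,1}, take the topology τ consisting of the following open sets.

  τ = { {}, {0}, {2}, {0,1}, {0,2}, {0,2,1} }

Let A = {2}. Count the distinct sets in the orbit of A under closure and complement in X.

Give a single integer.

2

X∖A={0,1}, int(X∖A)={0,1}, hence cl(A)={2}
Orbit (k=closure, c=complement):
  1. A     = {2}
  2. cA    = {0,1}
(closed under both — stop)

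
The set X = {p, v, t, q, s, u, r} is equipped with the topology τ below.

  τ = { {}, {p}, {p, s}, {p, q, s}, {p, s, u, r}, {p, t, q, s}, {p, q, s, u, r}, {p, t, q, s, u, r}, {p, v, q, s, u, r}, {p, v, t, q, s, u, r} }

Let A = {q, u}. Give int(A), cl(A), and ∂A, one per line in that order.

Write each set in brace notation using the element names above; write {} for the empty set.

int(A) = {}
cl(A)  = {v, t, q, u, r}
∂A     = {v, t, q, u, r}

opens ⊆ A: {}; union → int = {}
complement {p, v, t, s, r}; its interior {p, s}; cl(A) = X∖{p, s} = {v, t, q, u, r}
boundary = {v, t, q, u, r} ∖ {} = {v, t, q, u, r}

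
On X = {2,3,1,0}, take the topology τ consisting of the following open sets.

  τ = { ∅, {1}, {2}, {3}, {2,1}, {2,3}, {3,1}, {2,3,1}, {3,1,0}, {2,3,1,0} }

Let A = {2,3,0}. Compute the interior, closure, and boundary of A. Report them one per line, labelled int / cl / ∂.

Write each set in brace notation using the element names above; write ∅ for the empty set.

int(A) = {2,3}
cl(A)  = {2,3,0}
∂A     = {0}

U open, U⊆A: ∅, {2}, {3}, {2,3}. int(A) = ⋃ = {2,3}
X∖A={1}, int(X∖A)={1}, hence cl(A)={2,3,0}
∂A: remove int from cl → {0}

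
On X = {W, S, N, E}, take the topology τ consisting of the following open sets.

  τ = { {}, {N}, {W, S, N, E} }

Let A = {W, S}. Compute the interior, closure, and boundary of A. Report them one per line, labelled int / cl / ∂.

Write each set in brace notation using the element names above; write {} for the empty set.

int(A) = {}
cl(A)  = {W, S, E}
∂A     = {W, S, E}

U open, U⊆A: {}. int(A) = ⋃ = {}
X∖A={N, E}, int(X∖A)={N}, hence cl(A)={W, S, E}
∂A: remove int from cl → {W, S, E}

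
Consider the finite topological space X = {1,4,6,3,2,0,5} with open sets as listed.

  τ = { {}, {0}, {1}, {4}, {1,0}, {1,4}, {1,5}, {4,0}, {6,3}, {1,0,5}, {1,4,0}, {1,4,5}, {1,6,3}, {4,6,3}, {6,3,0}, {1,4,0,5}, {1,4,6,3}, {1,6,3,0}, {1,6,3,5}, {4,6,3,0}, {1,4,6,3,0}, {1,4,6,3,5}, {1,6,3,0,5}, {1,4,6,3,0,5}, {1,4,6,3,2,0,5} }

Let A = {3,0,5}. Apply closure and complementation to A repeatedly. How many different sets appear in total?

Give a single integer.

X∖A={1,4,6,2}, int(X∖A)={1,4}, hence cl(A)={6,3,2,0,5}
Orbit (k=closure, c=complement):
  1. A     = {3,0,5}
  2. kA    = {6,3,2,0,5}
  3. cA    = {1,4,6,2}
  4. ckA   = {1,4}
  5. kcA   = {1,4,6,3,2,5}
  6. kckA  = {1,4,2,5}
  7. ckcA  = {0}
  8. ckckA = {6,3,0}
  9. kckcA = {2,0}
  10. kckckA = {6,3,2,0}
  11. ckckcA = {1,4,6,3,5}
  12. ckckckA = {1,4,5}
(closed under both — stop)

12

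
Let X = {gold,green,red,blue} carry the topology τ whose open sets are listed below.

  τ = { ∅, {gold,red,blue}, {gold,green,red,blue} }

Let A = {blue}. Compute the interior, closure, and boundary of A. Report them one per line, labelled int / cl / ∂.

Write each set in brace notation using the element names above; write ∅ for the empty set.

int(A) = ∅
cl(A)  = {gold,green,red,blue}
∂A     = {gold,green,red,blue}

open subsets of A: ∅; so int(A) = ∅
closure: X∖int(X∖A) = X∖∅ = {gold,green,red,blue}
∂A = {gold,green,red,blue} minus ∅ = {gold,green,red,blue}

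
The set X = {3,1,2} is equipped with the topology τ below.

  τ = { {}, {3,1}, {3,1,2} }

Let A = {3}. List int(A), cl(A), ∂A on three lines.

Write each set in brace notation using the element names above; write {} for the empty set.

int(A) = {}
cl(A)  = {3,1,2}
∂A     = {3,1,2}

interior: largest open inside A is {} (from {})
cl via duality: int({1,2}) = {}, so X∖{} = {3,1,2}
cl∖int = {3,1,2}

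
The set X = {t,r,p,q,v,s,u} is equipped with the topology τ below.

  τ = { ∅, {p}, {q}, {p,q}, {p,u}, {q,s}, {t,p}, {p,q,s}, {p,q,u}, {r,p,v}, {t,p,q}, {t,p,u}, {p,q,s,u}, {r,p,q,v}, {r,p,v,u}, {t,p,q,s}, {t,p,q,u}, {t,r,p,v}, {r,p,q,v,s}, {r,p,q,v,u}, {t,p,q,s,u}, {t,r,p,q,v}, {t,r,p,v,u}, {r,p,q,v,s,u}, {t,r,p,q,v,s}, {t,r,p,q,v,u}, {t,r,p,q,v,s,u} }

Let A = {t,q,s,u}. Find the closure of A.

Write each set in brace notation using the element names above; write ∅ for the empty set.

complement {r,p,v}; its interior {r,p,v}; cl(A) = X∖{r,p,v} = {t,q,s,u}

{t,q,s,u}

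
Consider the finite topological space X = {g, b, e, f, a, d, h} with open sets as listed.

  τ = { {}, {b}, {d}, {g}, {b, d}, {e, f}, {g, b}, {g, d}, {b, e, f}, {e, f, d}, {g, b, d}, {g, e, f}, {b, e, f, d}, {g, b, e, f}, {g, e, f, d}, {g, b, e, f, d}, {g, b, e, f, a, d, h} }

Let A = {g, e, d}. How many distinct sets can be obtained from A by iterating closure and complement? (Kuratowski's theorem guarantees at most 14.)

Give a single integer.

complement {b, f, a, h}; its interior {b}; cl(A) = X∖{b} = {g, e, f, a, d, h}
With k = closure, c = complement:
  1. A     = {g, e, d}
  2. kA    = {g, e, f, a, d, h}
  3. cA    = {b, f, a, h}
  4. ckA   = {b}
  5. kcA   = {b, e, f, a, h}
  6. kckA  = {b, a, h}
  7. ckcA  = {g, d}
  8. ckckA = {g, e, f, d}
  9. kckcA = {g, a, d, h}
  10. ckckcA = {b, e, f}
k, c of each give nothing new

10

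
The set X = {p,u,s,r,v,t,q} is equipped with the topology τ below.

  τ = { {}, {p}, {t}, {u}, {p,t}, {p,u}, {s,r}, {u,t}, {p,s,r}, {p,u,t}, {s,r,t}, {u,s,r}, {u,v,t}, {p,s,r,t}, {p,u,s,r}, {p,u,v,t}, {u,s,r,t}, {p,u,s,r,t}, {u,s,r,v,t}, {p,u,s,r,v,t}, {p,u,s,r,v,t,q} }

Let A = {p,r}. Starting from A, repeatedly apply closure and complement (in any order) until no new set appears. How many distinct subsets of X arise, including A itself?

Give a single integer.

cl via duality: int({u,s,v,t,q}) = {u,v,t}, so X∖{u,v,t} = {p,s,r,q}
Write k for closure, c for complement:
  1. A     = {p,r}
  2. kA    = {p,s,r,q}
  3. cA    = {u,s,v,t,q}
  4. ckA   = {u,v,t}
  5. kcA   = {u,s,r,v,t,q}
  6. kckA  = {u,v,t,q}
  7. ckcA  = {p}
  8. ckckA = {p,s,r}
  9. kckcA = {p,q}
  10. ckckcA = {u,s,r,v,t}
applying k or c yields no new set

10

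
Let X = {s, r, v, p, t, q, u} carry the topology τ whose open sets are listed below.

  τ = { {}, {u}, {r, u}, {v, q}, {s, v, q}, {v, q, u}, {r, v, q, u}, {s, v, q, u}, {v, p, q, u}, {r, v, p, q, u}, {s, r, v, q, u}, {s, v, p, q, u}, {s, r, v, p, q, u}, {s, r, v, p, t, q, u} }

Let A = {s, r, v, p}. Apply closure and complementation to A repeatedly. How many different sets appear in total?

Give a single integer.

10

X∖A={t, q, u}, int(X∖A)={u}, hence cl(A)={s, r, v, p, t, q}
Orbit (k=closure, c=complement):
  1. A     = {s, r, v, p}
  2. kA    = {s, r, v, p, t, q}
  3. cA    = {t, q, u}
  4. ckA   = {u}
  5. kcA   = {s, r, v, p, t, q, u}
  6. kckA  = {r, p, t, u}
  7. ckcA  = {}
  8. ckckA = {s, v, q}
  9. kckckA = {s, v, p, t, q}
  10. ckckckA = {r, u}
(closed under both — stop)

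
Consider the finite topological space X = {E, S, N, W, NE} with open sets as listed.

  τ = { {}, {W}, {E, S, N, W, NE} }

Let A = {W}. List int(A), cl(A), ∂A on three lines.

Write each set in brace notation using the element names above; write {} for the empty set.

int(A) = {W}
cl(A)  = {E, S, N, W, NE}
∂A     = {E, S, N, NE}

opens ⊆ A: {}, {W}; union → int = {W}
complement {E, S, N, NE}; its interior {}; cl(A) = X∖{} = {E, S, N, W, NE}
boundary = {E, S, N, W, NE} ∖ {W} = {E, S, N, NE}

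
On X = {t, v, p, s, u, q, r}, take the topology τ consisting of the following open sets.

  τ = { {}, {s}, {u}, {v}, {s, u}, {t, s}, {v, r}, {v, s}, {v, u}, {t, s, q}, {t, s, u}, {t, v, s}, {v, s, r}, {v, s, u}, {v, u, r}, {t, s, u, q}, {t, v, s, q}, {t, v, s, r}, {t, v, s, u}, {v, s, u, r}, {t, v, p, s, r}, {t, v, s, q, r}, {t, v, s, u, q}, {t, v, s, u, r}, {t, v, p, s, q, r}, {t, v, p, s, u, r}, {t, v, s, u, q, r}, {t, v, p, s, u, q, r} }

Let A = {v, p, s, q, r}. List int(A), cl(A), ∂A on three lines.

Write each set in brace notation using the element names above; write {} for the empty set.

int(A) = {v, s, r}
cl(A)  = {t, v, p, s, q, r}
∂A     = {t, p, q}

opens ⊆ A: {}, {v}, {s}, {v, r}, {v, s}, {v, s, r}; union → int = {v, s, r}
complement {t, u}; its interior {u}; cl(A) = X∖{u} = {t, v, p, s, q, r}
boundary = {t, v, p, s, q, r} ∖ {v, s, r} = {t, p, q}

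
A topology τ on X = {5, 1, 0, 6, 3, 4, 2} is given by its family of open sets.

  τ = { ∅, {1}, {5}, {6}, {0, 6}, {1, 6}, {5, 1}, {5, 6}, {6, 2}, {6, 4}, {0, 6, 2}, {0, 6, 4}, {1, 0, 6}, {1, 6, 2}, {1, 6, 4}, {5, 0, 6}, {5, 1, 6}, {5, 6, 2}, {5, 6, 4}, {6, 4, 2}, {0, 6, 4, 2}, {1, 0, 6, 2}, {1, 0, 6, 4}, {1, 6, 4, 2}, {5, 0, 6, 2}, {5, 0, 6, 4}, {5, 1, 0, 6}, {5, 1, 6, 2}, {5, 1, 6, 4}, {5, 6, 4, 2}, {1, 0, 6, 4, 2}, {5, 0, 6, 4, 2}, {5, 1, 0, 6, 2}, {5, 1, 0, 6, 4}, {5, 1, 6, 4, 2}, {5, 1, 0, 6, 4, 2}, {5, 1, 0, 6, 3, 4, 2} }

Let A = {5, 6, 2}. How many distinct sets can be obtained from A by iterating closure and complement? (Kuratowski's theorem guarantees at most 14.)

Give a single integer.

cl via duality: int({1, 0, 3, 4}) = {1}, so X∖{1} = {5, 0, 6, 3, 4, 2}
Write k for closure, c for complement:
  1. A     = {5, 6, 2}
  2. kA    = {5, 0, 6, 3, 4, 2}
  3. cA    = {1, 0, 3, 4}
  4. ckA   = {1}
  5. kckA  = {1, 3}
  6. ckckA = {5, 0, 6, 4, 2}
applying k or c yields no new set

6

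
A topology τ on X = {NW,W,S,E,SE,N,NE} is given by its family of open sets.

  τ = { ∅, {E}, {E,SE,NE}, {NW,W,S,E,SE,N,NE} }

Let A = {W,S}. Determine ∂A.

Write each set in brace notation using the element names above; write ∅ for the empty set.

{NW,W,S,N}

U open, U⊆A: ∅. int(A) = ⋃ = ∅
X∖A={NW,E,SE,N,NE}, int(X∖A)={E,SE,NE}, hence cl(A)={NW,W,S,N}
∂A: remove int from cl → {NW,W,S,N}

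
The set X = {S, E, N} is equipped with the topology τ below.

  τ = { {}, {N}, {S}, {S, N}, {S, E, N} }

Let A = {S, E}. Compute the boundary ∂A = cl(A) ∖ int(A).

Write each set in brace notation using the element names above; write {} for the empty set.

open subsets of A: {}, {S}; so int(A) = {S}
closure: X∖int(X∖A) = X∖{N} = {S, E}
∂A = {S, E} minus {S} = {E}

{E}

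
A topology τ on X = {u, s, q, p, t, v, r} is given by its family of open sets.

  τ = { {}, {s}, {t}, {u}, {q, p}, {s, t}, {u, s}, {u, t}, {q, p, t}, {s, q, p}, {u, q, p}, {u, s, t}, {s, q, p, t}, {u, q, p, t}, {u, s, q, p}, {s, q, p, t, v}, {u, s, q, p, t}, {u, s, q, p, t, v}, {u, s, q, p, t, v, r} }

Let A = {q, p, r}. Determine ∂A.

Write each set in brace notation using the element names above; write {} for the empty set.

U open, U⊆A: {}, {q, p}. int(A) = ⋃ = {q, p}
X∖A={u, s, t, v}, int(X∖A)={u, s, t}, hence cl(A)={q, p, v, r}
∂A: remove int from cl → {v, r}

{v, r}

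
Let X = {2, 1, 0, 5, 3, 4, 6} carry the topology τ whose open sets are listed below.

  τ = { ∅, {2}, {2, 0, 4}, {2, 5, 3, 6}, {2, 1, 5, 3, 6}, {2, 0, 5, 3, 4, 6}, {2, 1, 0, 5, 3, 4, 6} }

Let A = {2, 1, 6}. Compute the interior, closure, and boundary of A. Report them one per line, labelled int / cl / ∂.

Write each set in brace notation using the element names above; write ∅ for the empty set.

opens ⊆ A: ∅, {2}; union → int = {2}
complement {0, 5, 3, 4}; its interior ∅; cl(A) = X∖∅ = {2, 1, 0, 5, 3, 4, 6}
boundary = {2, 1, 0, 5, 3, 4, 6} ∖ {2} = {1, 0, 5, 3, 4, 6}

int(A) = {2}
cl(A)  = {2, 1, 0, 5, 3, 4, 6}
∂A     = {1, 0, 5, 3, 4, 6}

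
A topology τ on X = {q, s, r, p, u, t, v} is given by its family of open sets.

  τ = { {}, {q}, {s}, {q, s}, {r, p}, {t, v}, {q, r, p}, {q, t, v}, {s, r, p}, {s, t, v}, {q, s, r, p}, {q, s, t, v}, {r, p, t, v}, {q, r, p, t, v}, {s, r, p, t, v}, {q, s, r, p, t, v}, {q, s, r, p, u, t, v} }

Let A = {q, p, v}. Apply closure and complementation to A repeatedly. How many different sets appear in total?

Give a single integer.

10

X∖A={s, r, u, t}, int(X∖A)={s}, hence cl(A)={q, r, p, u, t, v}
Orbit (k=closure, c=complement):
  1. A     = {q, p, v}
  2. kA    = {q, r, p, u, t, v}
  3. cA    = {s, r, u, t}
  4. ckA   = {s}
  5. kcA   = {s, r, p, u, t, v}
  6. kckA  = {s, u}
  7. ckcA  = {q}
  8. ckckA = {q, r, p, t, v}
  9. kckcA = {q, u}
  10. ckckcA = {s, r, p, t, v}
(closed under both — stop)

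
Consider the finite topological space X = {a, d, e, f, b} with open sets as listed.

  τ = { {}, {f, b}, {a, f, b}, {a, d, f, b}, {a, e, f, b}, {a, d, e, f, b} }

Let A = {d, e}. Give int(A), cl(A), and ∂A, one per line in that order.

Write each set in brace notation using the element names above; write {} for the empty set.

int(A) = {}
cl(A)  = {d, e}
∂A     = {d, e}

open subsets of A: {}; so int(A) = {}
closure: X∖int(X∖A) = X∖{a, f, b} = {d, e}
∂A = {d, e} minus {} = {d, e}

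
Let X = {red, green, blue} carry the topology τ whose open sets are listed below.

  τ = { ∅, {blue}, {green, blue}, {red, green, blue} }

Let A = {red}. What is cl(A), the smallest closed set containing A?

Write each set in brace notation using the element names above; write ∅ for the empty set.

{red}

closure: X∖int(X∖A) = X∖{green, blue} = {red}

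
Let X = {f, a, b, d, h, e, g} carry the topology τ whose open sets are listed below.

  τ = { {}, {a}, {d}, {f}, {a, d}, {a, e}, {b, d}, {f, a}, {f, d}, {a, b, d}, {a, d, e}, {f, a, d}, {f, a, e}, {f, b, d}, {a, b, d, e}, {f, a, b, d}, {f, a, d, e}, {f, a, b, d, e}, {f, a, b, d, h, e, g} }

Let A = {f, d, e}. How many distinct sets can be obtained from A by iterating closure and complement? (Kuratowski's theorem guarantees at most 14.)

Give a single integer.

complement {a, b, h, g}; its interior {a}; cl(A) = X∖{a} = {f, b, d, h, e, g}
With k = closure, c = complement:
  1. A     = {f, d, e}
  2. kA    = {f, b, d, h, e, g}
  3. cA    = {a, b, h, g}
  4. ckA   = {a}
  5. kcA   = {a, b, h, e, g}
  6. kckA  = {a, h, e, g}
  7. ckcA  = {f, d}
  8. ckckA = {f, b, d}
  9. kckcA = {f, b, d, h, g}
  10. ckckcA = {a, e}
k, c of each give nothing new

10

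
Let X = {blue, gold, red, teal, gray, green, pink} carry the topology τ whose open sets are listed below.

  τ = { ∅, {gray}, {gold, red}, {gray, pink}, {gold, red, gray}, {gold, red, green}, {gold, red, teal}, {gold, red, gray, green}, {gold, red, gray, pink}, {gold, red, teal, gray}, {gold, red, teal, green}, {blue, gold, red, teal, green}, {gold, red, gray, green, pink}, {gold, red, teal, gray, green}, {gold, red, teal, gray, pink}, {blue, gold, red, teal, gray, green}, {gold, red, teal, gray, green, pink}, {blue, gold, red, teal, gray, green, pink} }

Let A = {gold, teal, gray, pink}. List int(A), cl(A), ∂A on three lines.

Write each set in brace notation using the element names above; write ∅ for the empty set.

opens ⊆ A: ∅, {gray}, {gray, pink}; union → int = {gray, pink}
complement {blue, red, green}; its interior ∅; cl(A) = X∖∅ = {blue, gold, red, teal, gray, green, pink}
boundary = {blue, gold, red, teal, gray, green, pink} ∖ {gray, pink} = {blue, gold, red, teal, green}

int(A) = {gray, pink}
cl(A)  = {blue, gold, red, teal, gray, green, pink}
∂A     = {blue, gold, red, teal, green}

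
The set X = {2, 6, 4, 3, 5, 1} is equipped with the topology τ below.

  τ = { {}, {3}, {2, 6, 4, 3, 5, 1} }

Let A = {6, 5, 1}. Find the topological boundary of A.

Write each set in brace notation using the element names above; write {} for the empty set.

{2, 6, 4, 5, 1}

U open, U⊆A: {}. int(A) = ⋃ = {}
X∖A={2, 4, 3}, int(X∖A)={3}, hence cl(A)={2, 6, 4, 5, 1}
∂A: remove int from cl → {2, 6, 4, 5, 1}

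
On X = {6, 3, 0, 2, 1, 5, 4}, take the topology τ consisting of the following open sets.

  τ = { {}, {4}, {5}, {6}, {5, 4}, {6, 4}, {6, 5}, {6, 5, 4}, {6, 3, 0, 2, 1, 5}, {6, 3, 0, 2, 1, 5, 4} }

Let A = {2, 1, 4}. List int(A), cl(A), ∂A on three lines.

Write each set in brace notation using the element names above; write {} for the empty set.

int(A) = {4}
cl(A)  = {3, 0, 2, 1, 4}
∂A     = {3, 0, 2, 1}

interior: largest open inside A is {4} (from {}, {4})
cl via duality: int({6, 3, 0, 5}) = {6, 5}, so X∖{6, 5} = {3, 0, 2, 1, 4}
cl∖int = {3, 0, 2, 1}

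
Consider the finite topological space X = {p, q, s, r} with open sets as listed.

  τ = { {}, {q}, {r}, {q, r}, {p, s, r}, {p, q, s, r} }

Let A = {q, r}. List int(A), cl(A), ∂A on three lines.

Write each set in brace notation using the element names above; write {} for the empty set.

U open, U⊆A: {}, {q}, {r}, {q, r}. int(A) = ⋃ = {q, r}
X∖A={p, s}, int(X∖A)={}, hence cl(A)={p, q, s, r}
∂A: remove int from cl → {p, s}

int(A) = {q, r}
cl(A)  = {p, q, s, r}
∂A     = {p, s}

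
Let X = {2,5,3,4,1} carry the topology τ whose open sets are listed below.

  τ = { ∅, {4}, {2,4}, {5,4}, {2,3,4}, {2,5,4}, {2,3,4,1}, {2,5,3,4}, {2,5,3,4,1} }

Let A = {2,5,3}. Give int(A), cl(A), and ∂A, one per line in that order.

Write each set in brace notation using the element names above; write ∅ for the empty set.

int(A) = ∅
cl(A)  = {2,5,3,1}
∂A     = {2,5,3,1}

open subsets of A: ∅; so int(A) = ∅
closure: X∖int(X∖A) = X∖{4} = {2,5,3,1}
∂A = {2,5,3,1} minus ∅ = {2,5,3,1}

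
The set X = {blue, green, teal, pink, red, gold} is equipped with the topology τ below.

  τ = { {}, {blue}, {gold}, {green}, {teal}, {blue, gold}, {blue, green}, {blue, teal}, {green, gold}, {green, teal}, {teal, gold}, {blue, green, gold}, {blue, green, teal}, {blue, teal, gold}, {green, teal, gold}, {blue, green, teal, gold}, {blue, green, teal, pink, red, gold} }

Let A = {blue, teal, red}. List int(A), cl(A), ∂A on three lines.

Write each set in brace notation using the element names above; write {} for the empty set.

int(A) = {blue, teal}
cl(A)  = {blue, teal, pink, red}
∂A     = {pink, red}

interior: largest open inside A is {blue, teal} (from {}, {teal}, {blue}, {blue, teal})
cl via duality: int({green, pink, gold}) = {green, gold}, so X∖{green, gold} = {blue, teal, pink, red}
cl∖int = {pink, red}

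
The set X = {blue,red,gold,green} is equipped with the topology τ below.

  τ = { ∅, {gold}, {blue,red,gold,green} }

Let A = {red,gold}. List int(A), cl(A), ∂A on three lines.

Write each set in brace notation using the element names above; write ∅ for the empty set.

int(A) = {gold}
cl(A)  = {blue,red,gold,green}
∂A     = {blue,red,green}

opens ⊆ A: ∅, {gold}; union → int = {gold}
complement {blue,green}; its interior ∅; cl(A) = X∖∅ = {blue,red,gold,green}
boundary = {blue,red,gold,green} ∖ {gold} = {blue,red,green}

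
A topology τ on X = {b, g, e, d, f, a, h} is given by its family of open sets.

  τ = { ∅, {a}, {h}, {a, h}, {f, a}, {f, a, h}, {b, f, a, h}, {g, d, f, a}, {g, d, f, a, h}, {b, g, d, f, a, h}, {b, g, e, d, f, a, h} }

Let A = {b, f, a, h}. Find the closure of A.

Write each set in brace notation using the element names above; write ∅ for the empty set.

{b, g, e, d, f, a, h}

complement {g, e, d}; its interior ∅; cl(A) = X∖∅ = {b, g, e, d, f, a, h}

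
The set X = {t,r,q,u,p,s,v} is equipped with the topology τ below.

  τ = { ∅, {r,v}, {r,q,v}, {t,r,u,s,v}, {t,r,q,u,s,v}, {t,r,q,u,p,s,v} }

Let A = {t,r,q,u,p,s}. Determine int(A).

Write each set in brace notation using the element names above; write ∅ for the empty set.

open subsets of A: ∅; so int(A) = ∅

∅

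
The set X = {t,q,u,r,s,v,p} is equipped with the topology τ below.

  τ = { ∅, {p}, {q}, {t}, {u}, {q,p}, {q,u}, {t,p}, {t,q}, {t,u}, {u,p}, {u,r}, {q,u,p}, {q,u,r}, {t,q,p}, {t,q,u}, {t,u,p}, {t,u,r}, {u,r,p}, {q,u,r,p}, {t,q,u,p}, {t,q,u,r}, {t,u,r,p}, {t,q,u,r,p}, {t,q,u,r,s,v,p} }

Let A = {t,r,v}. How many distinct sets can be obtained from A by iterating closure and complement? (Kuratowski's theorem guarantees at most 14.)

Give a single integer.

X∖A={q,u,s,p}, int(X∖A)={q,u,p}, hence cl(A)={t,r,s,v}
Orbit (k=closure, c=complement):
  1. A     = {t,r,v}
  2. kA    = {t,r,s,v}
  3. cA    = {q,u,s,p}
  4. ckA   = {q,u,p}
  5. kcA   = {q,u,r,s,v,p}
  6. ckcA  = {t}
  7. kckcA = {t,s,v}
  8. ckckcA = {q,u,r,p}
(closed under both — stop)

8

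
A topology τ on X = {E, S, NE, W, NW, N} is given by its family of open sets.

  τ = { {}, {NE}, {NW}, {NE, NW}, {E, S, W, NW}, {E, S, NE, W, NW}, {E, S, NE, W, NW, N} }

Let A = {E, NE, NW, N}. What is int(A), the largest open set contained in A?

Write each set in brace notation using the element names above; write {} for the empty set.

U open, U⊆A: {}, {NE}, {NW}, {NE, NW}. int(A) = ⋃ = {NE, NW}

{NE, NW}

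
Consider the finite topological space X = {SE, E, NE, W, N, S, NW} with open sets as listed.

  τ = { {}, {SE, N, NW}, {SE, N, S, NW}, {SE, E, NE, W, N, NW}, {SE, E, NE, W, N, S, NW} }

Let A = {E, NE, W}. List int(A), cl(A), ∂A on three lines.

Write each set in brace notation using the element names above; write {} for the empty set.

interior: largest open inside A is {} (from {})
cl via duality: int({SE, N, S, NW}) = {SE, N, S, NW}, so X∖{SE, N, S, NW} = {E, NE, W}
cl∖int = {E, NE, W}

int(A) = {}
cl(A)  = {E, NE, W}
∂A     = {E, NE, W}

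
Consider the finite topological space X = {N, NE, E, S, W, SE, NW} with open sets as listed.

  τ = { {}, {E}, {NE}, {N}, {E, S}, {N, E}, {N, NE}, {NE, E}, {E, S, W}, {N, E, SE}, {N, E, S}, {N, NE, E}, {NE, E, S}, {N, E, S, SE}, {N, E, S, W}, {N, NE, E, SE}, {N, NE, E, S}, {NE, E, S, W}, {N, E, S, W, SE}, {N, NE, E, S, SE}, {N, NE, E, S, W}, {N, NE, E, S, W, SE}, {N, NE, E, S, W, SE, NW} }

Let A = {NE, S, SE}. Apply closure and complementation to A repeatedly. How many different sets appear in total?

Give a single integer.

complement {N, E, W, NW}; its interior {N, E}; cl(A) = X∖{N, E} = {NE, S, W, SE, NW}
With k = closure, c = complement:
  1. A     = {NE, S, SE}
  2. kA    = {NE, S, W, SE, NW}
  3. cA    = {N, E, W, NW}
  4. ckA   = {N, E}
  5. kcA   = {N, E, S, W, SE, NW}
  6. ckcA  = {NE}
  7. kckcA = {NE, NW}
  8. ckckcA = {N, E, S, W, SE}
k, c of each give nothing new

8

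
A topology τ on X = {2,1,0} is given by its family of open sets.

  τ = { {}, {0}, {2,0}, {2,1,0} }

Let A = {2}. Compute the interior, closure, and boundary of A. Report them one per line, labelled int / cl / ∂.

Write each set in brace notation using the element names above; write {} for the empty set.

int(A) = {}
cl(A)  = {2,1}
∂A     = {2,1}

opens ⊆ A: {}; union → int = {}
complement {1,0}; its interior {0}; cl(A) = X∖{0} = {2,1}
boundary = {2,1} ∖ {} = {2,1}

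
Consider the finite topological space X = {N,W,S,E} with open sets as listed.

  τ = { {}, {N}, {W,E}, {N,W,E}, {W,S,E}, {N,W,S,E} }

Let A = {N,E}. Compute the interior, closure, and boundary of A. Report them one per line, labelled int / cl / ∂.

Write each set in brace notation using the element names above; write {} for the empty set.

U open, U⊆A: {}, {N}. int(A) = ⋃ = {N}
X∖A={W,S}, int(X∖A)={}, hence cl(A)={N,W,S,E}
∂A: remove int from cl → {W,S,E}

int(A) = {N}
cl(A)  = {N,W,S,E}
∂A     = {W,S,E}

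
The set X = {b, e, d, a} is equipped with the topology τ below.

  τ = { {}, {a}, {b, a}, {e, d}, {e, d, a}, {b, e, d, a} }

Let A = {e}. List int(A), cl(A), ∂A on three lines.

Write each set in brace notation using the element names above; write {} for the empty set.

int(A) = {}
cl(A)  = {e, d}
∂A     = {e, d}

U open, U⊆A: {}. int(A) = ⋃ = {}
X∖A={b, d, a}, int(X∖A)={b, a}, hence cl(A)={e, d}
∂A: remove int from cl → {e, d}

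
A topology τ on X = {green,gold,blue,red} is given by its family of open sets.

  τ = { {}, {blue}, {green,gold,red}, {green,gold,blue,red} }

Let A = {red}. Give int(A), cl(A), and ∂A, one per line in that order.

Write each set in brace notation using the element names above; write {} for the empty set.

int(A) = {}
cl(A)  = {green,gold,red}
∂A     = {green,gold,red}

opens ⊆ A: {}; union → int = {}
complement {green,gold,blue}; its interior {blue}; cl(A) = X∖{blue} = {green,gold,red}
boundary = {green,gold,red} ∖ {} = {green,gold,red}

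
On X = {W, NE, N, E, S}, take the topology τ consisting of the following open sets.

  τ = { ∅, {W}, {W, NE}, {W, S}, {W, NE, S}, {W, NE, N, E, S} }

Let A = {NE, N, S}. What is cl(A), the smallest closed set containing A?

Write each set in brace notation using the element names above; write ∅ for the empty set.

{NE, N, E, S}

cl via duality: int({W, E}) = {W}, so X∖{W} = {NE, N, E, S}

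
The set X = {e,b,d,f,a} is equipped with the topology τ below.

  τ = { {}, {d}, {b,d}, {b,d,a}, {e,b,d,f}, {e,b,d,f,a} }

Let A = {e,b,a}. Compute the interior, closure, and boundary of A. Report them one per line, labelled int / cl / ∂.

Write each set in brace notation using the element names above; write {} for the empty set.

opens ⊆ A: {}; union → int = {}
complement {d,f}; its interior {d}; cl(A) = X∖{d} = {e,b,f,a}
boundary = {e,b,f,a} ∖ {} = {e,b,f,a}

int(A) = {}
cl(A)  = {e,b,f,a}
∂A     = {e,b,f,a}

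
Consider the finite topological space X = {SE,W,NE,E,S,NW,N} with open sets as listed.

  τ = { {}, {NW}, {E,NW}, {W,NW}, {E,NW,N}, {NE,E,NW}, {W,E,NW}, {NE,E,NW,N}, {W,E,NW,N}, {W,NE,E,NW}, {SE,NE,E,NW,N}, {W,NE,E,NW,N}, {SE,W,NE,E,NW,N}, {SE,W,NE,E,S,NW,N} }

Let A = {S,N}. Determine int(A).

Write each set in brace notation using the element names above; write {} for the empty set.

opens ⊆ A: {}; union → int = {}

{}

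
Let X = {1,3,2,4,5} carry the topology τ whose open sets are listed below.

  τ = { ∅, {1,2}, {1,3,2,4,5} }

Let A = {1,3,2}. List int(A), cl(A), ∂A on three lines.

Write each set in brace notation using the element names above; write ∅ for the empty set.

opens ⊆ A: ∅, {1,2}; union → int = {1,2}
complement {4,5}; its interior ∅; cl(A) = X∖∅ = {1,3,2,4,5}
boundary = {1,3,2,4,5} ∖ {1,2} = {3,4,5}

int(A) = {1,2}
cl(A)  = {1,3,2,4,5}
∂A     = {3,4,5}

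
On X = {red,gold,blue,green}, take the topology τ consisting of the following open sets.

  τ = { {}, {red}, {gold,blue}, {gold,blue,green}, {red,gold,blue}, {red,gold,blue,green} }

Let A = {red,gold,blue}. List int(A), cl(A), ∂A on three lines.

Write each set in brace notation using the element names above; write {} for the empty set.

int(A) = {red,gold,blue}
cl(A)  = {red,gold,blue,green}
∂A     = {green}

U open, U⊆A: {}, {red}, {gold,blue}, {red,gold,blue}. int(A) = ⋃ = {red,gold,blue}
X∖A={green}, int(X∖A)={}, hence cl(A)={red,gold,blue,green}
∂A: remove int from cl → {green}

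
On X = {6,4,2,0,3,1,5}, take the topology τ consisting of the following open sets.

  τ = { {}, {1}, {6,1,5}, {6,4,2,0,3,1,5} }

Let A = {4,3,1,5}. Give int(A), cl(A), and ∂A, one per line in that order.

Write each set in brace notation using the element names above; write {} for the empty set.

opens ⊆ A: {}, {1}; union → int = {1}
complement {6,2,0}; its interior {}; cl(A) = X∖{} = {6,4,2,0,3,1,5}
boundary = {6,4,2,0,3,1,5} ∖ {1} = {6,4,2,0,3,5}

int(A) = {1}
cl(A)  = {6,4,2,0,3,1,5}
∂A     = {6,4,2,0,3,5}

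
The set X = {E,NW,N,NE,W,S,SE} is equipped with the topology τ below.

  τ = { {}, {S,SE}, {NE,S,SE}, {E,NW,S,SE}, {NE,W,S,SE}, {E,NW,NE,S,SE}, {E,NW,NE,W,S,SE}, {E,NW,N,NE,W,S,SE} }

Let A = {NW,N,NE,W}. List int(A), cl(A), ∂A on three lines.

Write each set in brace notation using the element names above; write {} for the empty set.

int(A) = {}
cl(A)  = {E,NW,N,NE,W}
∂A     = {E,NW,N,NE,W}

interior: largest open inside A is {} (from {})
cl via duality: int({E,S,SE}) = {S,SE}, so X∖{S,SE} = {E,NW,N,NE,W}
cl∖int = {E,NW,N,NE,W}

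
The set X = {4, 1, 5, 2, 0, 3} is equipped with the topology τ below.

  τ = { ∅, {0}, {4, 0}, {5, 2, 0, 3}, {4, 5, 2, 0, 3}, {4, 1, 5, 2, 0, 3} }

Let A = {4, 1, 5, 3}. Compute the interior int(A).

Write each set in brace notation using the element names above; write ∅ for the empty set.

interior: largest open inside A is ∅ (from ∅)

∅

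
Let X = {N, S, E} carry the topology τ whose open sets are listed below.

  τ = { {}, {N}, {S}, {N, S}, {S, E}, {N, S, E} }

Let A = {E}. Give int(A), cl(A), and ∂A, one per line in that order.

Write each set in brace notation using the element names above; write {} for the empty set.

int(A) = {}
cl(A)  = {E}
∂A     = {E}

U open, U⊆A: {}. int(A) = ⋃ = {}
X∖A={N, S}, int(X∖A)={N, S}, hence cl(A)={E}
∂A: remove int from cl → {E}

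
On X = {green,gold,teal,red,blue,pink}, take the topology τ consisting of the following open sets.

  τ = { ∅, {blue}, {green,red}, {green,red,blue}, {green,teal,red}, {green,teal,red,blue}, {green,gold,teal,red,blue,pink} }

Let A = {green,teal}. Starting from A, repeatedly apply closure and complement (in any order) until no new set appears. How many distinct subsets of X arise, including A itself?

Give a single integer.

8

cl via duality: int({gold,red,blue,pink}) = {blue}, so X∖{blue} = {green,gold,teal,red,pink}
Write k for closure, c for complement:
  1. A     = {green,teal}
  2. kA    = {green,gold,teal,red,pink}
  3. cA    = {gold,red,blue,pink}
  4. ckA   = {blue}
  5. kcA   = {green,gold,teal,red,blue,pink}
  6. kckA  = {gold,blue,pink}
  7. ckcA  = ∅
  8. ckckA = {green,teal,red}
applying k or c yields no new set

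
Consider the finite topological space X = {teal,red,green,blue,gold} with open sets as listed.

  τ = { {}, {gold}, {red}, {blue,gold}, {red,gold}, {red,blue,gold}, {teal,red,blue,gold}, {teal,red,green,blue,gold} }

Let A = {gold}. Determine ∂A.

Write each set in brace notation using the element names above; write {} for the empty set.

interior: largest open inside A is {gold} (from {}, {gold})
cl via duality: int({teal,red,green,blue}) = {red}, so X∖{red} = {teal,green,blue,gold}
cl∖int = {teal,green,blue}

{teal,green,blue}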